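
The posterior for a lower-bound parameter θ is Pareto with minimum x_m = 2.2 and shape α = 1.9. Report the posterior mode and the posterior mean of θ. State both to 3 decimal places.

MAP = 2.200, posterior mean = 4.644

The Pareto density is strictly decreasing on [x_m, ∞), so the mode is x_m = 2.200.
Mean = α·x_m/(α−1) = 1.9·2.2/0.9 = 4.644.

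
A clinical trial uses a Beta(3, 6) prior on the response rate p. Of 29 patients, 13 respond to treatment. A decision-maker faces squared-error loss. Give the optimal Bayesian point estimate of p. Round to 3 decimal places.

Posterior: Beta(3+13, 6+16) = Beta(16, 22).
Mode = (16−1)/(16+22−2) = 15/36 = 0.417.
Mean = 16/(16+22) = 16/38 = 0.421.
Squared-error loss ⇒ the optimal estimator is the posterior mean.

0.421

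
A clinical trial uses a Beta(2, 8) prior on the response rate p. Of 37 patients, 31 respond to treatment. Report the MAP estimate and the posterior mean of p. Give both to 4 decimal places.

Posterior: Beta(2+31, 8+6) = Beta(33, 14).
Mode = (33−1)/(33+14−2) = 32/45 = 0.7111.
Mean = 33/(33+14) = 33/47 = 0.7021.

MAP estimate = 0.7111, posterior mean = 0.7021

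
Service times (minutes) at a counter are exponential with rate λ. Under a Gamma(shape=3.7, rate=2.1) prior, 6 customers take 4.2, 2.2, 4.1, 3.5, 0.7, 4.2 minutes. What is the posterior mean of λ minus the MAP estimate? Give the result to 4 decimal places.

Σ times = 18.9. Posterior: Gamma(shape = 3.7+6 = 9.7, rate = 2.1+18.9 = 21.0).
Mode = (α−1)/β = 8.7/21.0 = 0.4143.
Mean = α/β = 9.7/21.0 = 0.4619.
Difference = 0.4619 − 0.4143 = 0.0476.

0.0476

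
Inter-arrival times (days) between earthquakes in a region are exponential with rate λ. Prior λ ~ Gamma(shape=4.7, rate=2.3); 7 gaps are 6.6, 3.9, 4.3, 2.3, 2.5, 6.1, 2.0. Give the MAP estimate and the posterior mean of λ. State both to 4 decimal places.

MAP = 0.3567, posterior mean = 0.3900

Σ times = 27.7. Posterior: Gamma(shape = 4.7+7 = 11.7, rate = 2.3+27.7 = 30.0).
Mode = (α−1)/β = 10.7/30.0 = 0.3567.
Mean = α/β = 11.7/30.0 = 0.3900.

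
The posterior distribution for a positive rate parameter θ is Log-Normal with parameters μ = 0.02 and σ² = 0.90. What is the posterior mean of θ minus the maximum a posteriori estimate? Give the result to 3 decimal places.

Mode = exp(μ − σ²) = exp(-0.88) = 0.415.
Mean = exp(μ + σ²/2) = exp(0.470) = 1.600.
Difference = 1.600 − 0.415 = 1.185.

1.185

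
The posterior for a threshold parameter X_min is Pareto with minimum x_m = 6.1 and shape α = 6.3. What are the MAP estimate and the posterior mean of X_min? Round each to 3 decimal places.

The Pareto density is strictly decreasing on [x_m, ∞), so the mode is x_m = 6.100.
Mean = α·x_m/(α−1) = 6.3·6.1/5.3 = 7.251.

MAP = 6.100; posterior mean = 7.251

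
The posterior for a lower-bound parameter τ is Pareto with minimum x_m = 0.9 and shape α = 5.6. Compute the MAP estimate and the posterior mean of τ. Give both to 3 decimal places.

The Pareto density is strictly decreasing on [x_m, ∞), so the mode is x_m = 0.900.
Mean = α·x_m/(α−1) = 5.6·0.9/4.6 = 1.096.

MAP = 0.900, posterior mean = 1.096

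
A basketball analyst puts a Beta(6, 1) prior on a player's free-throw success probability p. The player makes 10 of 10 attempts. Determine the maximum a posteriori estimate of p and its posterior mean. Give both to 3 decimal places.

Posterior: Beta(6+10, 1+0) = Beta(16, 1).
Since β = 1 ≤ 1 and α > 1, the Beta density is monotone increasing on [0,1]; the mode is at 1.
Mean = 16/(16+1) = 0.941.

MAP = 1.000; posterior mean = 0.941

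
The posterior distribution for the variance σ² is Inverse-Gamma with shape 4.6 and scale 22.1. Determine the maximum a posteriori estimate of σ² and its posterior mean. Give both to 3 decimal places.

Mode = β/(α+1) = 22.1/5.6 = 3.946.
Mean = β/(α−1) = 22.1/3.6 = 6.139.
The mean is pulled above the mode by the posterior's right skew.

σ²_MAP = 3.946, E[σ²|data] = 6.139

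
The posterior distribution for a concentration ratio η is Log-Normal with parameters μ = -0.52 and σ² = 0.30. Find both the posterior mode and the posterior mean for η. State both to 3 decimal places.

Mode = exp(μ − σ²) = exp(-0.82) = 0.440.
Mean = exp(μ + σ²/2) = exp(-0.370) = 0.691.
Right-skewed posterior ⇒ mode < mean.

MAP = 0.440; posterior mean = 0.691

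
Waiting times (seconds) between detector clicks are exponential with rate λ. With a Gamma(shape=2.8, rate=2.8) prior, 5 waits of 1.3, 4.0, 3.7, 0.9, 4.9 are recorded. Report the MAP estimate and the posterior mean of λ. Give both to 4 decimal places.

Σ times = 14.8. Posterior: Gamma(shape = 2.8+5 = 7.8, rate = 2.8+14.8 = 17.6).
Mode = (α−1)/β = 6.8/17.6 = 0.3864.
Mean = α/β = 7.8/17.6 = 0.4432.

MAP = 0.3864, posterior mean = 0.4432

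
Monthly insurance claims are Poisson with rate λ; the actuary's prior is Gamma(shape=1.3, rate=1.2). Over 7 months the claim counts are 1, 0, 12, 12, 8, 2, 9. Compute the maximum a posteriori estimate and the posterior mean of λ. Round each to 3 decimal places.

Σ counts = 44. Posterior: Gamma(shape = 1.3+44 = 45.3, rate = 1.2+7 = 8.2).
Mode = (α−1)/β = 44.3/8.2 = 5.402.
Mean = α/β = 45.3/8.2 = 5.524.

MAP: 5.402. Posterior mean: 5.524.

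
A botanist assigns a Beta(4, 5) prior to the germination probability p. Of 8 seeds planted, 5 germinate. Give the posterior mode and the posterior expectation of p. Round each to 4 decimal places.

Posterior: Beta(4+5, 5+3) = Beta(9, 8).
Mode = (9−1)/(9+8−2) = 8/15 = 0.5333.
Mean = 9/(9+8) = 9/17 = 0.5294.

MAP = 0.5333, posterior mean = 0.5294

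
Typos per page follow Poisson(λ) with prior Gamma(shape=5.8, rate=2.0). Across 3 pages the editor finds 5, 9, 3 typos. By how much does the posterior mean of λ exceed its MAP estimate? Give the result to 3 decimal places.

0.200

Σ counts = 17. Posterior: Gamma(shape = 5.8+17 = 22.8, rate = 2.0+3 = 5.0).
Mode = (α−1)/β = 21.8/5.0 = 4.360.
Mean = α/β = 22.8/5.0 = 4.560.
Difference = 4.560 − 4.360 = 0.200.
Right-skewed posterior ⇒ mode < mean.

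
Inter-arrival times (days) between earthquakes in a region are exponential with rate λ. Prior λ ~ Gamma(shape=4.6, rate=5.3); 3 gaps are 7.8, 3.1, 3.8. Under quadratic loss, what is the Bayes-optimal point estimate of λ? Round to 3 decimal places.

Σ times = 14.7. Posterior: Gamma(shape = 4.6+3 = 7.6, rate = 5.3+14.7 = 20.0).
Mode = (α−1)/β = 6.6/20.0 = 0.330.
Mean = α/β = 7.6/20.0 = 0.380.
Quadratic loss ⇒ the optimal estimator is the posterior mean.

0.380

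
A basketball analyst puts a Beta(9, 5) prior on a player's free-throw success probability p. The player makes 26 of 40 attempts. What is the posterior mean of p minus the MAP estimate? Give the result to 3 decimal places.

-0.006

Posterior: Beta(9+26, 5+14) = Beta(35, 19).
Mode = (35−1)/(35+19−2) = 34/52 = 0.654.
Mean = 35/(35+19) = 35/54 = 0.648.
Difference = 0.648 − 0.654 = -0.006.
Mode > mean: the posterior has a left tail.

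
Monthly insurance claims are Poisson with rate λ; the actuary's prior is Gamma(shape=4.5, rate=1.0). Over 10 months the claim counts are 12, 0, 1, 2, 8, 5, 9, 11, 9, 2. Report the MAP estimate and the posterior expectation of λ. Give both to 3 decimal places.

MAP: 5.682. Posterior mean: 5.773.

Σ counts = 59. Posterior: Gamma(shape = 4.5+59 = 63.5, rate = 1.0+10 = 11.0).
Mode = (α−1)/β = 62.5/11.0 = 5.682.
Mean = α/β = 63.5/11.0 = 5.773.
Mean > mode: the posterior has a right tail.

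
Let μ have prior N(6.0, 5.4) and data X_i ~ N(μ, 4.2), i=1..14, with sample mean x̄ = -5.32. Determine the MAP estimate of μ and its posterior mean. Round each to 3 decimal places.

Posterior for μ is Normal. Precision-weighted mean: (1/5.4·6.0 + 14/4.2·-5.32) / (1/5.4 + 14/4.2) = -4.724.
A Normal posterior is symmetric, so mode = mean.

MAP = -4.724, posterior mean = -4.724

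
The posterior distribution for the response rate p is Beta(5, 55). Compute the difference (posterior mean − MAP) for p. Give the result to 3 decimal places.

0.014

Mode = (5−1)/(5+55−2) = 4/58 = 0.069.
Mean = 5/(5+55) = 5/60 = 0.083.
Difference = 0.083 − 0.069 = 0.014.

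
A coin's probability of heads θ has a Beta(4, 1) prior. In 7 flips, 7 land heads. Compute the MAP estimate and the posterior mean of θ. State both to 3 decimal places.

MAP = 1.000; posterior mean = 0.917

Posterior: Beta(4+7, 1+0) = Beta(11, 1).
Since β = 1 ≤ 1 and α > 1, the Beta density is monotone increasing on [0,1]; the mode is at 1.
Mean = 11/(11+1) = 0.917.
Mode > mean: the posterior has a left tail.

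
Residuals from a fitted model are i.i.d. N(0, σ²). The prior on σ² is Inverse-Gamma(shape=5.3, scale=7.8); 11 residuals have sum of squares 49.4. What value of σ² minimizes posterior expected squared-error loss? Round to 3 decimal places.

Posterior: Inverse-Gamma(shape = 5.3+11/2 = 10.8, scale = 7.8+49.4/2 = 32.5).
Mode = β/(α+1) = 32.5/11.8 = 2.754.
Mean = β/(α−1) = 32.5/9.8 = 3.316.
Squared-error loss ⇒ the optimal estimator is the posterior mean.

3.316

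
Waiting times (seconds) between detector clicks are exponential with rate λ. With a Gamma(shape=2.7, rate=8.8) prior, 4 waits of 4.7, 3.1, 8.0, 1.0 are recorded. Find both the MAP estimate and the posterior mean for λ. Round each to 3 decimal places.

MAP = 0.223; posterior mean = 0.262

Σ times = 16.8. Posterior: Gamma(shape = 2.7+4 = 6.7, rate = 8.8+16.8 = 25.6).
Mode = (α−1)/β = 5.7/25.6 = 0.223.
Mean = α/β = 6.7/25.6 = 0.262.
Mean > mode: the posterior has a right tail.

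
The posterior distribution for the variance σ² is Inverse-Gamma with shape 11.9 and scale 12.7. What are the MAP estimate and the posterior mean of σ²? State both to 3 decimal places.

MAP = 0.984; posterior mean = 1.165

Mode = β/(α+1) = 12.7/12.9 = 0.984.
Mean = β/(α−1) = 12.7/10.9 = 1.165.
The posterior is right-skewed, so the mean exceeds the mode.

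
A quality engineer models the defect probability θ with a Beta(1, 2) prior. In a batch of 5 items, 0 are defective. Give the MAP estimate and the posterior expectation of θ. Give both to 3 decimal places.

Posterior: Beta(1+0, 2+5) = Beta(1, 7).
Since α = 1 ≤ 1 and β > 1, the Beta density is monotone decreasing on [0,1]; the mode is at 0.
Mean = 1/(1+7) = 0.125.

MAP = 0.000, posterior mean = 0.125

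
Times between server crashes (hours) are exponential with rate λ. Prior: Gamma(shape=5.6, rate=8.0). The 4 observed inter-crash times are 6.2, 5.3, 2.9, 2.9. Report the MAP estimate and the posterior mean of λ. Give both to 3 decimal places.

Σ times = 17.3. Posterior: Gamma(shape = 5.6+4 = 9.6, rate = 8.0+17.3 = 25.3).
Mode = (α−1)/β = 8.6/25.3 = 0.340.
Mean = α/β = 9.6/25.3 = 0.379.

MAP: 0.340. Posterior mean: 0.379.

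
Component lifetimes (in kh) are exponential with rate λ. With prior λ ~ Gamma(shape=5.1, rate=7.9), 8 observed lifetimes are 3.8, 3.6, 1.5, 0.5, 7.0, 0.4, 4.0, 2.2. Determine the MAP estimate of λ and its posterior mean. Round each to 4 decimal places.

Σ times = 23.0. Posterior: Gamma(shape = 5.1+8 = 13.1, rate = 7.9+23.0 = 30.9).
Mode = (α−1)/β = 12.1/30.9 = 0.3916.
Mean = α/β = 13.1/30.9 = 0.4239.
Mean > mode: the posterior has a right tail.

MAP = 0.3916; posterior mean = 0.4239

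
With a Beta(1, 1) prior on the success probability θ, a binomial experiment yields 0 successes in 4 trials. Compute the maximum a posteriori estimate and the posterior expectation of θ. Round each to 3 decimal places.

Posterior: Beta(1+0, 1+4) = Beta(1, 5).
Since α = 1 ≤ 1 and β > 1, the Beta density is monotone decreasing on [0,1]; the mode is at 0.
Mean = 1/(1+5) = 0.167.

MAP = 0.000; posterior mean = 0.167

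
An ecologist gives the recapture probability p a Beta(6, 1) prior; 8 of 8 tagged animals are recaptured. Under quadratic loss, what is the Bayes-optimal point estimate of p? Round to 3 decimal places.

0.933

Posterior: Beta(6+8, 1+0) = Beta(14, 1).
Since β = 1 ≤ 1 and α > 1, the Beta density is monotone increasing on [0,1]; the mode is at 1.
Mean = 14/(14+1) = 0.933.
Quadratic loss ⇒ the optimal estimator is the posterior mean.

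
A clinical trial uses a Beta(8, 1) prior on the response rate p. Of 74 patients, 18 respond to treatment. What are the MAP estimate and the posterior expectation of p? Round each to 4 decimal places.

Posterior: Beta(8+18, 1+56) = Beta(26, 57).
Mode = (26−1)/(26+57−2) = 25/81 = 0.3086.
Mean = 26/(26+57) = 26/83 = 0.3133.

MAP estimate = 0.3086, posterior expectation = 0.3133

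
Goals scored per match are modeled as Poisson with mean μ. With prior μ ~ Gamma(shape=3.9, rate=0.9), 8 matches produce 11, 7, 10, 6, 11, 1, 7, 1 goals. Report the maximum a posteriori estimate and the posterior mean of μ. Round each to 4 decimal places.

MAP = 6.3933; posterior mean = 6.5056

Σ counts = 54. Posterior: Gamma(shape = 3.9+54 = 57.9, rate = 0.9+8 = 8.9).
Mode = (α−1)/β = 56.9/8.9 = 6.3933.
Mean = α/β = 57.9/8.9 = 6.5056.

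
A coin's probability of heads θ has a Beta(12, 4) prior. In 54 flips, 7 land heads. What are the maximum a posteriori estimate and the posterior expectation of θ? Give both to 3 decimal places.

θ_MAP = 0.265, E[θ|data] = 0.271

Posterior: Beta(12+7, 4+47) = Beta(19, 51).
Mode = (19−1)/(19+51−2) = 18/68 = 0.265.
Mean = 19/(19+51) = 19/70 = 0.271.
The mean is pulled above the mode by the posterior's right skew.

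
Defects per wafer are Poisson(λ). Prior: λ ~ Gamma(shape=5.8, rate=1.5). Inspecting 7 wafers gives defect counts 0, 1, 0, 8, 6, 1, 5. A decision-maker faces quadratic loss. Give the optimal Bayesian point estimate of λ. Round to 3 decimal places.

Σ counts = 21. Posterior: Gamma(shape = 5.8+21 = 26.8, rate = 1.5+7 = 8.5).
Mode = (α−1)/β = 25.8/8.5 = 3.035.
Mean = α/β = 26.8/8.5 = 3.153.
Quadratic loss ⇒ the optimal estimator is the posterior mean.

3.153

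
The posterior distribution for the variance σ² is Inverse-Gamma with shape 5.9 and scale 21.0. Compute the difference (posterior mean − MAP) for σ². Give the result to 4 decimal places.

1.2422

Mode = β/(α+1) = 21.0/6.9 = 3.0435.
Mean = β/(α−1) = 21.0/4.9 = 4.2857.
Difference = 4.2857 − 3.0435 = 1.2422.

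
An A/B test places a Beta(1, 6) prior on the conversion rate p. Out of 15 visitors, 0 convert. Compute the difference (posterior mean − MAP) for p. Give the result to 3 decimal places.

0.045

Posterior: Beta(1+0, 6+15) = Beta(1, 21).
Since α = 1 ≤ 1 and β > 1, the Beta density is monotone decreasing on [0,1]; the mode is at 0.
Mean = 1/(1+21) = 0.045.
Difference = 0.045 − 0.000 = 0.045.
The mean is pulled above the mode by the posterior's right skew.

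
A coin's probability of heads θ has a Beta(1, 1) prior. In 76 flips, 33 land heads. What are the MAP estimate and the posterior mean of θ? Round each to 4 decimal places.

Posterior: Beta(1+33, 1+43) = Beta(34, 44).
Mode = (34−1)/(34+44−2) = 33/76 = 0.4342.
With a flat prior the MAP equals the MLE, 33/76.
Mean = 34/(34+44) = 34/78 = 0.4359.

MAP: 0.4342. Posterior mean: 0.4359.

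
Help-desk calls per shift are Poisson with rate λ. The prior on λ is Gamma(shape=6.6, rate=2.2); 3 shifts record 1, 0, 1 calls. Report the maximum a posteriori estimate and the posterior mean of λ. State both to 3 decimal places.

λ_MAP = 1.462, E[λ|data] = 1.654

Σ counts = 2. Posterior: Gamma(shape = 6.6+2 = 8.6, rate = 2.2+3 = 5.2).
Mode = (α−1)/β = 7.6/5.2 = 1.462.
Mean = α/β = 8.6/5.2 = 1.654.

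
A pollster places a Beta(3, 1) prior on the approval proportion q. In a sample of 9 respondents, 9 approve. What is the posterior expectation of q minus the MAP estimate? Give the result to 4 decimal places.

Posterior: Beta(3+9, 1+0) = Beta(12, 1).
Since β = 1 ≤ 1 and α > 1, the Beta density is monotone increasing on [0,1]; the mode is at 1.
Mean = 12/(12+1) = 0.9231.
Difference = 0.9231 − 1.0000 = -0.0769.

-0.0769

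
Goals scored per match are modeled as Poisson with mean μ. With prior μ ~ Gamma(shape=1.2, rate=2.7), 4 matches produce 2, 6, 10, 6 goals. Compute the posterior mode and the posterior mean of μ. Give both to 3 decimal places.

MAP: 3.612. Posterior mean: 3.761.

Σ counts = 24. Posterior: Gamma(shape = 1.2+24 = 25.2, rate = 2.7+4 = 6.7).
Mode = (α−1)/β = 24.2/6.7 = 3.612.
Mean = α/β = 25.2/6.7 = 3.761.
The mean is pulled above the mode by the posterior's right skew.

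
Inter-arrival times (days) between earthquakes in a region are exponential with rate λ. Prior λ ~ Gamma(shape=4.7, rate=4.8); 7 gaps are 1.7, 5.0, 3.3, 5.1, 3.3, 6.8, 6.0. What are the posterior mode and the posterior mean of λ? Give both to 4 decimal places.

posterior mode = 0.2972, posterior mean = 0.3250

Σ times = 31.2. Posterior: Gamma(shape = 4.7+7 = 11.7, rate = 4.8+31.2 = 36.0).
Mode = (α−1)/β = 10.7/36.0 = 0.2972.
Mean = α/β = 11.7/36.0 = 0.3250.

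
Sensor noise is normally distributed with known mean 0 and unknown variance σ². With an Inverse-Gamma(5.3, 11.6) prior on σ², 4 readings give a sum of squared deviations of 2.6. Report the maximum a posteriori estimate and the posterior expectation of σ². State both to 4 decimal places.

MAP = 1.5542; posterior mean = 2.0476

Posterior: Inverse-Gamma(shape = 5.3+4/2 = 7.3, scale = 11.6+2.6/2 = 12.9).
Mode = β/(α+1) = 12.9/8.3 = 1.5542.
Mean = β/(α−1) = 12.9/6.3 = 2.0476.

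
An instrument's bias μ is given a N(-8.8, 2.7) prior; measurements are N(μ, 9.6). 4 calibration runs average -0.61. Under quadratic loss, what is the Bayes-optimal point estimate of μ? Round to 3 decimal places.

-4.464

Posterior for μ is Normal. Precision-weighted mean: (1/2.7·-8.8 + 4/9.6·-0.61) / (1/2.7 + 4/9.6) = -4.464.
A Normal posterior is symmetric, so mode = mean.
Quadratic loss ⇒ the optimal estimator is the posterior mean.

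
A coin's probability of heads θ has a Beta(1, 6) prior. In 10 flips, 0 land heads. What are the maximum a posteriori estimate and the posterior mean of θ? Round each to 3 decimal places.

Posterior: Beta(1+0, 6+10) = Beta(1, 16).
Since α = 1 ≤ 1 and β > 1, the Beta density is monotone decreasing on [0,1]; the mode is at 0.
Mean = 1/(1+16) = 0.059.
Right-skewed posterior ⇒ mode < mean.

MAP: 0.000. Posterior mean: 0.059.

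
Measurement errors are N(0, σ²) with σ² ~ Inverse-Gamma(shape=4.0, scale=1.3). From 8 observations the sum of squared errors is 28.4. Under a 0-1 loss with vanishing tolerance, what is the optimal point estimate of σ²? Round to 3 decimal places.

1.722

Posterior: Inverse-Gamma(shape = 4.0+8/2 = 8.0, scale = 1.3+28.4/2 = 15.5).
Mode = β/(α+1) = 15.5/9.0 = 1.722.
Mean = β/(α−1) = 15.5/7.0 = 2.214.
This is the posterior mode — the MAP estimate.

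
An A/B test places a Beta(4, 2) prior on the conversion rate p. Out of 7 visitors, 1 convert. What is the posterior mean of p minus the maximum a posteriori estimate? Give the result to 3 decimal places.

Posterior: Beta(4+1, 2+6) = Beta(5, 8).
Mode = (5−1)/(5+8−2) = 4/11 = 0.364.
Mean = 5/(5+8) = 5/13 = 0.385.
Difference = 0.385 − 0.364 = 0.021.

0.021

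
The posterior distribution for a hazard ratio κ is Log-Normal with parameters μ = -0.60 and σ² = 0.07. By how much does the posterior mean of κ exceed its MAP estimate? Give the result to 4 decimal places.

0.0567

Mode = exp(μ − σ²) = exp(-0.67) = 0.5117.
Mean = exp(μ + σ²/2) = exp(-0.565) = 0.5684.
Difference = 0.5684 − 0.5117 = 0.0567.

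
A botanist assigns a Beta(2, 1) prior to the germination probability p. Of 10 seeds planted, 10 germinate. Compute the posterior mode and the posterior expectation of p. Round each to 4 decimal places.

posterior mode = 1.0000, posterior expectation = 0.9231

Posterior: Beta(2+10, 1+0) = Beta(12, 1).
Since β = 1 ≤ 1 and α > 1, the Beta density is monotone increasing on [0,1]; the mode is at 1.
Mean = 12/(12+1) = 0.9231.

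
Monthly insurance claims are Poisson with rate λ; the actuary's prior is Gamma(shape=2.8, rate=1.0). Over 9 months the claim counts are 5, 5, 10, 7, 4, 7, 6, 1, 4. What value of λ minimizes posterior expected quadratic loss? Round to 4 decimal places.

5.1800

Σ counts = 49. Posterior: Gamma(shape = 2.8+49 = 51.8, rate = 1.0+9 = 10.0).
Mode = (α−1)/β = 50.8/10.0 = 5.0800.
Mean = α/β = 51.8/10.0 = 5.1800.
Quadratic loss ⇒ the optimal estimator is the posterior mean.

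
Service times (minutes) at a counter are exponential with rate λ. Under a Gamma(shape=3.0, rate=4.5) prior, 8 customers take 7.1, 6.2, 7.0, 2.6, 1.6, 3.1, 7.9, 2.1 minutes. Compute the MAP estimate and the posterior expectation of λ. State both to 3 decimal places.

Σ times = 37.6. Posterior: Gamma(shape = 3.0+8 = 11.0, rate = 4.5+37.6 = 42.1).
Mode = (α−1)/β = 10.0/42.1 = 0.238.
Mean = α/β = 11.0/42.1 = 0.261.
The posterior is right-skewed, so the mean exceeds the mode.

λ_MAP = 0.238, E[λ|data] = 0.261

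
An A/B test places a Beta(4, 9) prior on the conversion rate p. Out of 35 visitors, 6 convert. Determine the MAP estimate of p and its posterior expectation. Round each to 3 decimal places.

MAP estimate = 0.196, posterior expectation = 0.208

Posterior: Beta(4+6, 9+29) = Beta(10, 38).
Mode = (10−1)/(10+38−2) = 9/46 = 0.196.
Mean = 10/(10+38) = 10/48 = 0.208.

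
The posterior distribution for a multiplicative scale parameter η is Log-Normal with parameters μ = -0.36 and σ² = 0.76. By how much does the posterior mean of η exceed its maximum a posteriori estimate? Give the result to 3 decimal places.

Mode = exp(μ − σ²) = exp(-1.12) = 0.326.
Mean = exp(μ + σ²/2) = exp(0.020) = 1.020.
Difference = 1.020 − 0.326 = 0.694.

0.694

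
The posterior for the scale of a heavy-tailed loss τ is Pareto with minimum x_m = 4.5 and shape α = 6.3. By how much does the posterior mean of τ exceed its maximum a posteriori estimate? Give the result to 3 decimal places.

0.849

The Pareto density is strictly decreasing on [x_m, ∞), so the mode is x_m = 4.500.
Mean = α·x_m/(α−1) = 6.3·4.5/5.3 = 5.349.
Difference = 5.349 − 4.500 = 0.849.
The mean is pulled above the mode by the posterior's right skew.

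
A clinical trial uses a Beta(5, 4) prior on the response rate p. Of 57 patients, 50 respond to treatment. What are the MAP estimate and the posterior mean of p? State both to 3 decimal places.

MAP = 0.844; posterior mean = 0.833

Posterior: Beta(5+50, 4+7) = Beta(55, 11).
Mode = (55−1)/(55+11−2) = 54/64 = 0.844.
Mean = 55/(55+11) = 55/66 = 0.833.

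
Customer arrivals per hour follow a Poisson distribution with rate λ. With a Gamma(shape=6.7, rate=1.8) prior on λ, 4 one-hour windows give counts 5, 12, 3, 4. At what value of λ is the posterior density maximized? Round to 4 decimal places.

5.1207

Σ counts = 24. Posterior: Gamma(shape = 6.7+24 = 30.7, rate = 1.8+4 = 5.8).
Mode = (α−1)/β = 29.7/5.8 = 5.1207.
Mean = α/β = 30.7/5.8 = 5.2931.
This is the posterior mode — the MAP estimate.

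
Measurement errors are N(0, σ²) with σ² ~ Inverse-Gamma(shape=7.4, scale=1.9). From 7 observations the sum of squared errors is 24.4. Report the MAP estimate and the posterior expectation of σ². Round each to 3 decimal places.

σ²_MAP = 1.185, E[σ²|data] = 1.424

Posterior: Inverse-Gamma(shape = 7.4+7/2 = 10.9, scale = 1.9+24.4/2 = 14.1).
Mode = β/(α+1) = 14.1/11.9 = 1.185.
Mean = β/(α−1) = 14.1/9.9 = 1.424.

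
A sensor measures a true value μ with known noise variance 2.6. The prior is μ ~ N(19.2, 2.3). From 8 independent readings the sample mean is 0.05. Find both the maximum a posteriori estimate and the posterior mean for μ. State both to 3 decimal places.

μ_MAP = 2.421, E[μ|data] = 2.421

Posterior for μ is Normal. Precision-weighted mean: (1/2.3·19.2 + 8/2.6·0.05) / (1/2.3 + 8/2.6) = 2.421.
A Normal posterior is symmetric, so mode = mean.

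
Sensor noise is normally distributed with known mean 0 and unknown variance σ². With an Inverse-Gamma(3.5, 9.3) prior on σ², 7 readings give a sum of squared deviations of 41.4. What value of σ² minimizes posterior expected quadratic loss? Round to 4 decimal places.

5.0000

Posterior: Inverse-Gamma(shape = 3.5+7/2 = 7.0, scale = 9.3+41.4/2 = 30.0).
Mode = β/(α+1) = 30.0/8.0 = 3.7500.
Mean = β/(α−1) = 30.0/6.0 = 5.0000.
Quadratic loss ⇒ the optimal estimator is the posterior mean.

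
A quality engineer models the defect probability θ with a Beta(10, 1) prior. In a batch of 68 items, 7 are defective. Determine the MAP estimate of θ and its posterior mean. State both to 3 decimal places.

θ_MAP = 0.208, E[θ|data] = 0.215

Posterior: Beta(10+7, 1+61) = Beta(17, 62).
Mode = (17−1)/(17+62−2) = 16/77 = 0.208.
Mean = 17/(17+62) = 17/79 = 0.215.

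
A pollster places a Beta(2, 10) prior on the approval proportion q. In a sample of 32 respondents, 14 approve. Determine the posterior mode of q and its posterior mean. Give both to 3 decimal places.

posterior mode = 0.357, posterior mean = 0.364

Posterior: Beta(2+14, 10+18) = Beta(16, 28).
Mode = (16−1)/(16+28−2) = 15/42 = 0.357.
Mean = 16/(16+28) = 16/44 = 0.364.
Mean > mode: the posterior has a right tail.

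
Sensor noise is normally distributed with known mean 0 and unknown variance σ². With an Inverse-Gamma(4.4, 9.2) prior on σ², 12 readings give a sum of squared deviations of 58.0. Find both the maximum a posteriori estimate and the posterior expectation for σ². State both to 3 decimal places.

MAP = 3.351, posterior mean = 4.064

Posterior: Inverse-Gamma(shape = 4.4+12/2 = 10.4, scale = 9.2+58.0/2 = 38.2).
Mode = β/(α+1) = 38.2/11.4 = 3.351.
Mean = β/(α−1) = 38.2/9.4 = 4.064.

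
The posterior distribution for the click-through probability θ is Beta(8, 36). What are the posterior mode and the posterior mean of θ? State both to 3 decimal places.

Mode = (8−1)/(8+36−2) = 7/42 = 0.167.
Mean = 8/(8+36) = 8/44 = 0.182.

MAP = 0.167; posterior mean = 0.182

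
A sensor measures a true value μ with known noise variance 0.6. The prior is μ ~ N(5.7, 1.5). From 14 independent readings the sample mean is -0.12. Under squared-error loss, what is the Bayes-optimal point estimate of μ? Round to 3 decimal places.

Posterior for μ is Normal. Precision-weighted mean: (1/1.5·5.7 + 14/0.6·-0.12) / (1/1.5 + 14/0.6) = 0.042.
A Normal posterior is symmetric, so mode = mean.
Squared-error loss ⇒ the optimal estimator is the posterior mean.

0.042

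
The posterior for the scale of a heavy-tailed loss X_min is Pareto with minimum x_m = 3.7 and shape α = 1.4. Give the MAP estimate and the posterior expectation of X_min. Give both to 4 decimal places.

The Pareto density is strictly decreasing on [x_m, ∞), so the mode is x_m = 3.7000.
Mean = α·x_m/(α−1) = 1.4·3.7/0.4 = 12.9500.

MAP estimate = 3.7000, posterior expectation = 12.9500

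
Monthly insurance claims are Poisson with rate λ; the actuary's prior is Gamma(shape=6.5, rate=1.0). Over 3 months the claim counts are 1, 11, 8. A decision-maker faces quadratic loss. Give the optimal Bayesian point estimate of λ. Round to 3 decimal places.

Σ counts = 20. Posterior: Gamma(shape = 6.5+20 = 26.5, rate = 1.0+3 = 4.0).
Mode = (α−1)/β = 25.5/4.0 = 6.375.
Mean = α/β = 26.5/4.0 = 6.625.
Quadratic loss ⇒ the optimal estimator is the posterior mean.

6.625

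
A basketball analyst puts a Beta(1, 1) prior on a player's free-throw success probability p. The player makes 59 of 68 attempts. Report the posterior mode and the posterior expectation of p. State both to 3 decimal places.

Posterior: Beta(1+59, 1+9) = Beta(60, 10).
Mode = (60−1)/(60+10−2) = 59/68 = 0.868.
With a flat prior the MAP equals the MLE, 59/68.
Mean = 60/(60+10) = 60/70 = 0.857.

p_MAP = 0.868, E[p|data] = 0.857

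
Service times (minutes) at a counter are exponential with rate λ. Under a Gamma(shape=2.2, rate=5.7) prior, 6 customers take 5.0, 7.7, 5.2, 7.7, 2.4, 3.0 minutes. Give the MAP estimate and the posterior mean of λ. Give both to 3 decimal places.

Σ times = 31.0. Posterior: Gamma(shape = 2.2+6 = 8.2, rate = 5.7+31.0 = 36.7).
Mode = (α−1)/β = 7.2/36.7 = 0.196.
Mean = α/β = 8.2/36.7 = 0.223.

MAP estimate = 0.196, posterior mean = 0.223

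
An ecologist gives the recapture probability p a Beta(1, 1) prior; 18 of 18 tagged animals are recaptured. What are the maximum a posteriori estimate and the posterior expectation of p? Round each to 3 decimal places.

Posterior: Beta(1+18, 1+0) = Beta(19, 1).
Since β = 1 ≤ 1 and α > 1, the Beta density is monotone increasing on [0,1]; the mode is at 1.
Mean = 19/(19+1) = 0.950.
Mode > mean: the posterior has a left tail.

MAP = 1.000; posterior mean = 0.950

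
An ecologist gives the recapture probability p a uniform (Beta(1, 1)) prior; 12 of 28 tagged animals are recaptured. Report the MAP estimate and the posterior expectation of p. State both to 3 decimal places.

Posterior: Beta(1+12, 1+16) = Beta(13, 17).
Mode = (13−1)/(13+17−2) = 12/28 = 0.429.
With a flat prior the MAP equals the MLE, 12/28.
Mean = 13/(13+17) = 13/30 = 0.433.
The mean is pulled above the mode by the posterior's right skew.

MAP = 0.429, posterior mean = 0.433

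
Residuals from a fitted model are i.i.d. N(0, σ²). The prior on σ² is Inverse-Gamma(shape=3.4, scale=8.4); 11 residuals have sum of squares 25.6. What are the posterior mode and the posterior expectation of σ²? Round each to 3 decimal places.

Posterior: Inverse-Gamma(shape = 3.4+11/2 = 8.9, scale = 8.4+25.6/2 = 21.2).
Mode = β/(α+1) = 21.2/9.9 = 2.141.
Mean = β/(α−1) = 21.2/7.9 = 2.684.

σ²_MAP = 2.141, E[σ²|data] = 2.684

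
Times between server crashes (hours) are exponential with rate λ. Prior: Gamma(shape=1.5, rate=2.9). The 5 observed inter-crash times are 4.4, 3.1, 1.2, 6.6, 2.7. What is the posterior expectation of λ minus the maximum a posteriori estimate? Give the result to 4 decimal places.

0.0478

Σ times = 18.0. Posterior: Gamma(shape = 1.5+5 = 6.5, rate = 2.9+18.0 = 20.9).
Mode = (α−1)/β = 5.5/20.9 = 0.2632.
Mean = α/β = 6.5/20.9 = 0.3110.
Difference = 0.3110 − 0.2632 = 0.0478.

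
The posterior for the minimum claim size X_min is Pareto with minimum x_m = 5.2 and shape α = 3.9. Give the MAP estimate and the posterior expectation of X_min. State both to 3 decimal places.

The Pareto density is strictly decreasing on [x_m, ∞), so the mode is x_m = 5.200.
Mean = α·x_m/(α−1) = 3.9·5.2/2.9 = 6.993.
The mean is pulled above the mode by the posterior's right skew.

MAP = 5.200, posterior mean = 6.993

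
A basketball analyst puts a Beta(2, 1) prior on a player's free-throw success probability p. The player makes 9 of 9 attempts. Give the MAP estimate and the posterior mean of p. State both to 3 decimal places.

MAP = 1.000, posterior mean = 0.917

Posterior: Beta(2+9, 1+0) = Beta(11, 1).
Since β = 1 ≤ 1 and α > 1, the Beta density is monotone increasing on [0,1]; the mode is at 1.
Mean = 11/(11+1) = 0.917.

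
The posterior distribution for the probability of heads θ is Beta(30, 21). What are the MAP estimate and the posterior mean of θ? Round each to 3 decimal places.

MAP = 0.592, posterior mean = 0.588

Mode = (30−1)/(30+21−2) = 29/49 = 0.592.
Mean = 30/(30+21) = 30/51 = 0.588.
Mode > mean: the posterior has a left tail.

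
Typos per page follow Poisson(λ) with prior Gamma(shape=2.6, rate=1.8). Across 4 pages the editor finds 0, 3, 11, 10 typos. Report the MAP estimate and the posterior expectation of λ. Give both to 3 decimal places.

Σ counts = 24. Posterior: Gamma(shape = 2.6+24 = 26.6, rate = 1.8+4 = 5.8).
Mode = (α−1)/β = 25.6/5.8 = 4.414.
Mean = α/β = 26.6/5.8 = 4.586.

MAP = 4.414, posterior mean = 4.586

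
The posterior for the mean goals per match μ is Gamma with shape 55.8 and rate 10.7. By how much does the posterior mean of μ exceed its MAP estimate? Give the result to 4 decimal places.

Mode = (α−1)/β = 54.8/10.7 = 5.1215.
Mean = α/β = 55.8/10.7 = 5.2150.
Difference = 5.2150 − 5.1215 = 0.0935.
Right-skewed posterior ⇒ mode < mean.

0.0935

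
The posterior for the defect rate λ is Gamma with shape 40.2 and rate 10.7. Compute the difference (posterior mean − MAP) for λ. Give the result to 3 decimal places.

Mode = (α−1)/β = 39.2/10.7 = 3.664.
Mean = α/β = 40.2/10.7 = 3.757.
Difference = 3.757 − 3.664 = 0.093.

0.093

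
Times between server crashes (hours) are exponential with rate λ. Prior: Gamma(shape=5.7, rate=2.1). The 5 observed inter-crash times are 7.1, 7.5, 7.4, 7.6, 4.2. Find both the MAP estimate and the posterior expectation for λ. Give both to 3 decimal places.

MAP = 0.270, posterior mean = 0.298

Σ times = 33.8. Posterior: Gamma(shape = 5.7+5 = 10.7, rate = 2.1+33.8 = 35.9).
Mode = (α−1)/β = 9.7/35.9 = 0.270.
Mean = α/β = 10.7/35.9 = 0.298.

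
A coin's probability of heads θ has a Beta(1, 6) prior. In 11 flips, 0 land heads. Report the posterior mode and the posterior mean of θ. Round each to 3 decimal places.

MAP: 0.000. Posterior mean: 0.056.

Posterior: Beta(1+0, 6+11) = Beta(1, 17).
Since α = 1 ≤ 1 and β > 1, the Beta density is monotone decreasing on [0,1]; the mode is at 0.
Mean = 1/(1+17) = 0.056.
Right-skewed posterior ⇒ mode < mean.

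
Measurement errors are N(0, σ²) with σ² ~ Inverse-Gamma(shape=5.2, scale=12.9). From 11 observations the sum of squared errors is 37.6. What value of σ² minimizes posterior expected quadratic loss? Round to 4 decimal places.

Posterior: Inverse-Gamma(shape = 5.2+11/2 = 10.7, scale = 12.9+37.6/2 = 31.7).
Mode = β/(α+1) = 31.7/11.7 = 2.7094.
Mean = β/(α−1) = 31.7/9.7 = 3.2680.
Quadratic loss ⇒ the optimal estimator is the posterior mean.

3.2680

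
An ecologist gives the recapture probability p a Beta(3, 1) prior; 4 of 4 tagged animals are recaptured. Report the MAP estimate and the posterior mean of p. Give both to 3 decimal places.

MAP = 1.000; posterior mean = 0.875

Posterior: Beta(3+4, 1+0) = Beta(7, 1).
Since β = 1 ≤ 1 and α > 1, the Beta density is monotone increasing on [0,1]; the mode is at 1.
Mean = 7/(7+1) = 0.875.
The mean is pulled below the mode by the posterior's left skew.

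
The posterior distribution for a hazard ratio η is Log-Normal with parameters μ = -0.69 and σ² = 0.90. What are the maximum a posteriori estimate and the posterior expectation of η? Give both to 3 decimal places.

η_MAP = 0.204, E[η|data] = 0.787

Mode = exp(μ − σ²) = exp(-1.59) = 0.204.
Mean = exp(μ + σ²/2) = exp(-0.240) = 0.787.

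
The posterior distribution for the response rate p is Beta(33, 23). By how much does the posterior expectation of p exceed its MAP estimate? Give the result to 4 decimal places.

-0.0033

Mode = (33−1)/(33+23−2) = 32/54 = 0.5926.
Mean = 33/(33+23) = 33/56 = 0.5893.
Difference = 0.5893 − 0.5926 = -0.0033.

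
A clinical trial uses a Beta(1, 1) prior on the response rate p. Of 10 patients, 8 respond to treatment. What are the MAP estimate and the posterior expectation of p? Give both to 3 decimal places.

Posterior: Beta(1+8, 1+2) = Beta(9, 3).
Mode = (9−1)/(9+3−2) = 8/10 = 0.800.
Mean = 9/(9+3) = 9/12 = 0.750.

p_MAP = 0.800, E[p|data] = 0.750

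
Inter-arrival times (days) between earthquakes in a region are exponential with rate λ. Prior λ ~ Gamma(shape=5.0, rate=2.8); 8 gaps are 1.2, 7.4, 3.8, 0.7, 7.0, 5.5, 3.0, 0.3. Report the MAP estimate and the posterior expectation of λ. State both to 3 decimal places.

λ_MAP = 0.379, E[λ|data] = 0.410

Σ times = 28.9. Posterior: Gamma(shape = 5.0+8 = 13.0, rate = 2.8+28.9 = 31.7).
Mode = (α−1)/β = 12.0/31.7 = 0.379.
Mean = α/β = 13.0/31.7 = 0.410.
Mean > mode: the posterior has a right tail.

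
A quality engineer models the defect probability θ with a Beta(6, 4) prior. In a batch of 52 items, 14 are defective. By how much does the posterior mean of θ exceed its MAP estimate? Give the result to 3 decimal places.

Posterior: Beta(6+14, 4+38) = Beta(20, 42).
Mode = (20−1)/(20+42−2) = 19/60 = 0.317.
Mean = 20/(20+42) = 20/62 = 0.323.
Difference = 0.323 − 0.317 = 0.006.
The mean is pulled above the mode by the posterior's right skew.

0.006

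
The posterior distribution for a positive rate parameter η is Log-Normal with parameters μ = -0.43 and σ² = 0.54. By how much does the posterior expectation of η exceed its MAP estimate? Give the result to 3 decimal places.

Mode = exp(μ − σ²) = exp(-0.97) = 0.379.
Mean = exp(μ + σ²/2) = exp(-0.160) = 0.852.
Difference = 0.852 − 0.379 = 0.473.

0.473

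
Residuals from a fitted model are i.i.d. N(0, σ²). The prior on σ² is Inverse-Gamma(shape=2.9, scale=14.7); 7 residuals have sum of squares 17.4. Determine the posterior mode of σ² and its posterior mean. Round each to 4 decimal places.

MAP = 3.1622; posterior mean = 4.3333

Posterior: Inverse-Gamma(shape = 2.9+7/2 = 6.4, scale = 14.7+17.4/2 = 23.4).
Mode = β/(α+1) = 23.4/7.4 = 3.1622.
Mean = β/(α−1) = 23.4/5.4 = 4.3333.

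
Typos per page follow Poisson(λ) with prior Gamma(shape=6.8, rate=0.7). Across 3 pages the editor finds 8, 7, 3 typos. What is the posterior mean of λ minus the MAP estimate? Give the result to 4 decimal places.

0.2703

Σ counts = 18. Posterior: Gamma(shape = 6.8+18 = 24.8, rate = 0.7+3 = 3.7).
Mode = (α−1)/β = 23.8/3.7 = 6.4324.
Mean = α/β = 24.8/3.7 = 6.7027.
Difference = 6.7027 − 6.4324 = 0.2703.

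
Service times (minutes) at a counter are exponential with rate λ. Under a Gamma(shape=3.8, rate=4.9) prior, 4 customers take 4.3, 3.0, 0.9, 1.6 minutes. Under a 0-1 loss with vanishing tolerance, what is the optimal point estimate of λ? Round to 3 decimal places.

0.463

Σ times = 9.8. Posterior: Gamma(shape = 3.8+4 = 7.8, rate = 4.9+9.8 = 14.7).
Mode = (α−1)/β = 6.8/14.7 = 0.463.
Mean = α/β = 7.8/14.7 = 0.531.
This is the posterior mode — the MAP estimate.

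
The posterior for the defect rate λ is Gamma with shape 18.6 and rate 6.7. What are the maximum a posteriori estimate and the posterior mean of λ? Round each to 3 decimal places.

Mode = (α−1)/β = 17.6/6.7 = 2.627.
Mean = α/β = 18.6/6.7 = 2.776.
The mean is pulled above the mode by the posterior's right skew.

MAP = 2.627, posterior mean = 2.776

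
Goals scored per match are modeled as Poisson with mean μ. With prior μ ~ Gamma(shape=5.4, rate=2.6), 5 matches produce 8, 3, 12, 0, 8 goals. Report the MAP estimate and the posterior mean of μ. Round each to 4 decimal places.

μ_MAP = 4.6579, E[μ|data] = 4.7895

Σ counts = 31. Posterior: Gamma(shape = 5.4+31 = 36.4, rate = 2.6+5 = 7.6).
Mode = (α−1)/β = 35.4/7.6 = 4.6579.
Mean = α/β = 36.4/7.6 = 4.7895.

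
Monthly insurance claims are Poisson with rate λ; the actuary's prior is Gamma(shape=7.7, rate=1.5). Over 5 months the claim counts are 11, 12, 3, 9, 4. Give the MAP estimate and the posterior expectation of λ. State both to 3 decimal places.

λ_MAP = 7.031, E[λ|data] = 7.185

Σ counts = 39. Posterior: Gamma(shape = 7.7+39 = 46.7, rate = 1.5+5 = 6.5).
Mode = (α−1)/β = 45.7/6.5 = 7.031.
Mean = α/β = 46.7/6.5 = 7.185.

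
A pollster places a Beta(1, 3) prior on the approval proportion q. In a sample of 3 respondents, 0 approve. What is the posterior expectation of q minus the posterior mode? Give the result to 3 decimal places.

0.143

Posterior: Beta(1+0, 3+3) = Beta(1, 6).
Since α = 1 ≤ 1 and β > 1, the Beta density is monotone decreasing on [0,1]; the mode is at 0.
Mean = 1/(1+6) = 0.143.
Difference = 0.143 − 0.000 = 0.143.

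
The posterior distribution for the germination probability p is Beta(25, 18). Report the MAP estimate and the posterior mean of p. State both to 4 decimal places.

p_MAP = 0.5854, E[p|data] = 0.5814

Mode = (25−1)/(25+18−2) = 24/41 = 0.5854.
Mean = 25/(25+18) = 25/43 = 0.5814.
Left-skewed posterior ⇒ mean < mode.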